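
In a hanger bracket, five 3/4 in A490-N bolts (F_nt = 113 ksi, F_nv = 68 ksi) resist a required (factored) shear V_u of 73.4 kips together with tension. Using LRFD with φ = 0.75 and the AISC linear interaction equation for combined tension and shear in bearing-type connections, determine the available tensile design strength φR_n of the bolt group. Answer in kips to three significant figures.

A_b = π·0.75²/4 = 0.4418 in²; f_rv = 73.4 / (5 × 0.4418) = 33.23 ksi.
F'_nt = 1.3 F_nt − (F_nt / φF_nv) f_rv = 1.3·113 − (113/(0.75·68))·33.23 = 73.28 ksi, capped at F_nt → F'_nt = 73.28 ksi.
R_n = F'_nt · A_b · n = 73.28 × 0.4418 × 5 = 161.9 kips.
Design strength φR_n = 0.75 × 161.9 = 121 kips.

121 kips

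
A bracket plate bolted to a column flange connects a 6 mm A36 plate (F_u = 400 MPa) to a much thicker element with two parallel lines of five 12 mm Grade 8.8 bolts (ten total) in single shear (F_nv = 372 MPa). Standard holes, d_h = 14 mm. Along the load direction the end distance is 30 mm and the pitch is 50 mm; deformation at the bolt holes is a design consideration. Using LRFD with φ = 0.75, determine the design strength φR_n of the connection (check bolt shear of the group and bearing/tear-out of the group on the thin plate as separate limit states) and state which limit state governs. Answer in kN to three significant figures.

Bolt shear: A_b = π·12²/4 = 113.1 mm²; R_n = 372 × 113.1 × 10 × 1 / 1000 = 420.7 kN → 0.75 × 420.7 = 316 kN.
Bearing (1.2 l_c t F_u ≤ 2.4 d t F_u): upper limit = 2.4·12·6·400 / 1000 = 69.12 kN.
  Edge l_c = 30 − 14/2 = 23 → r_n = 66.24 kN; interior l_c = 50 − 14 = 36 → r_n = 69.12 kN.
  R_n,bearing = 2·66.24 + 8·69.12 = 685.4 kN → 0.75 × 685.4 = 514 kN.
Bolt shear governs: 316 kN.

316 kN (bolt shear governs)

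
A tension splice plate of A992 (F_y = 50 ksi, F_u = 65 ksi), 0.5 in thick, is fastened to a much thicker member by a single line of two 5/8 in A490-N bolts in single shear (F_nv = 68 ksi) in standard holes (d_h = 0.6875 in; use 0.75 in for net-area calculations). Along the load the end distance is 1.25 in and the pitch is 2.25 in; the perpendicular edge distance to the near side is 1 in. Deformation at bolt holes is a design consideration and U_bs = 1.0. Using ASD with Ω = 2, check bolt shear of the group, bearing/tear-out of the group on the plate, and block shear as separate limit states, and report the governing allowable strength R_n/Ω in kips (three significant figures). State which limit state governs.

Bolt shear: A_b = π·0.625²/4 = 0.3068 in²; R_n = 68 × 0.3068 × 2 × 1 = 41.72 kips → 41.72 / 2 = 20.9 kips.
Bearing: edge l_c = 0.9062, r_n = 35.34 kips; interior l_c = 1.562, r_n = 48.75 kips; R_n = 35.34 + 1·48.75 = 84.09 kips → 42 kips.
Block shear: A_gv = 1.75, A_nv = 1.188, A_nt = 0.3125 in²; R_n = min(0.6F_uA_nv, 0.6F_yA_gv) + U_bs·F_u·A_nt = 66.62 kips → 33.3 kips.
Bolt shear governs: 20.9 kips.

20.9 kips (bolt shear governs)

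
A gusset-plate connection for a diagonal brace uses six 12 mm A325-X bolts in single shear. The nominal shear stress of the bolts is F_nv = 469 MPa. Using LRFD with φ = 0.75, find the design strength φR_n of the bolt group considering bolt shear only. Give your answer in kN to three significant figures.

A_b = π × 12² / 4 = 113.1 mm².
R_n = F_nv · A_b · n · n_s = 469 × 113.1 × 6 × 1 / 1000 = 318.3 kN.
Design strength φR_n = 0.75 × 318.3 = 239 kN.

239 kN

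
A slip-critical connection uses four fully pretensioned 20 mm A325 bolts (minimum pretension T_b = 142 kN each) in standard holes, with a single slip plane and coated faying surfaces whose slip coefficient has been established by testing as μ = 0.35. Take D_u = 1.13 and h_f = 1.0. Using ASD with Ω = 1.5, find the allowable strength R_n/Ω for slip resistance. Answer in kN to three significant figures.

R_n = μ · D_u · h_f · T_b · n_s · n_b = 0.35 × 1.13 × 1.0 × 142 × 1 × 4 = 224.6 kN.
Allowable strength R_n/Ω = 224.6 / 1.5 = 150 kN.

150 kN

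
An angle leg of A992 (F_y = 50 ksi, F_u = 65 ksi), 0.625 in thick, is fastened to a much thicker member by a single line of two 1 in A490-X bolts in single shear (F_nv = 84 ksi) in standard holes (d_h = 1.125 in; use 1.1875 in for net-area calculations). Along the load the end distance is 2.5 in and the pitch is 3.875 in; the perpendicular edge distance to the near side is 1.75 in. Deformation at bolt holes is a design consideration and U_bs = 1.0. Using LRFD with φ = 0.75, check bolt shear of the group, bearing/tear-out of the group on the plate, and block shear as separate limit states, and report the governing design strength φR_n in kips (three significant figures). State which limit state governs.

Bolt shear: A_b = π·1²/4 = 0.7854 in²; R_n = 84 × 0.7854 × 2 × 1 = 131.9 kips → 0.75 × 131.9 = 99 kips.
Bearing: edge l_c = 1.938, r_n = 94.45 kips; interior l_c = 2.75, r_n = 97.5 kips; R_n = 94.45 + 1·97.5 = 192 kips → 144 kips.
Block shear: A_gv = 3.984, A_nv = 2.871, A_nt = 0.7227 in²; R_n = min(0.6F_uA_nv, 0.6F_yA_gv) + U_bs·F_u·A_nt = 158.9 kips → 119 kips.
Bolt shear governs: 99 kips.

99 kips (bolt shear governs)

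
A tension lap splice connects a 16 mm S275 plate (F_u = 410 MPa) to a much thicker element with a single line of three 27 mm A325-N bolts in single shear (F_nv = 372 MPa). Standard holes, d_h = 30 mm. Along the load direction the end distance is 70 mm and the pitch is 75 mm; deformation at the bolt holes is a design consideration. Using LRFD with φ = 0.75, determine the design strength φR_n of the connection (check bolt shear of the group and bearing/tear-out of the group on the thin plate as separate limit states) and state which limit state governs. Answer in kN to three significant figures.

Bolt shear: A_b = π·27²/4 = 572.6 mm²; R_n = 372 × 572.6 × 3 × 1 / 1000 = 639 kN → 0.75 × 639 = 479 kN.
Bearing (1.2 l_c t F_u ≤ 2.4 d t F_u): upper limit = 2.4·27·16·410 / 1000 = 425.1 kN.
  Edge l_c = 70 − 30/2 = 55 → r_n = 425.1 kN; interior l_c = 75 − 30 = 45 → r_n = 354.2 kN.
  R_n,bearing = 1·425.1 + 2·354.2 = 1134 kN → 0.75 × 1134 = 850 kN.
Bolt shear governs: 479 kN.

479 kN (bolt shear governs)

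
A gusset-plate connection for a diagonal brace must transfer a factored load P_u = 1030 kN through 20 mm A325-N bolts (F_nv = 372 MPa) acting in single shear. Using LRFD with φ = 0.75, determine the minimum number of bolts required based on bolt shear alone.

A_b = π·20²/4 = 314.2 mm².
Per-bolt design strength φR_n = 0.75 × 372 × 314.2 × 1 / 1000 = 87.65 kN.
n ≥ 1030 / 87.65 = 11.75 → use 12 bolts.

12 bolts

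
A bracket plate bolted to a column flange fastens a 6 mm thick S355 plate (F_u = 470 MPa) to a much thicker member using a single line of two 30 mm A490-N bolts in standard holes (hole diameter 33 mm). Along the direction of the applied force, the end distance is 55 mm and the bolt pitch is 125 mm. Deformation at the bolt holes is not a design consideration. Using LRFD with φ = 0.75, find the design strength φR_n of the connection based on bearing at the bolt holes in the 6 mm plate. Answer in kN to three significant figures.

312 kN

Per bolt r_n = 1.5 l_c t F_u ≤ 3.0 d t F_u; upper limit = 3.0 × 30 × 6 × 470 / 1000 = 253.8 kN.
Edge bolt: l_c = 55 − 33/2 = 38.5 mm → 1.5 × 38.5 × 6 × 470 / 1000 = 162.9 → r_n = 162.9 kN.
Interior bolts: l_c = 125 − 33 = 92 mm → 1.5 × 92 × 6 × 470 / 1000 = 389.2 → r_n = 253.8 kN.
R_n = 1 × 162.9 + 1 × 253.8 = 416.7 kN.
Design strength φR_n = 0.75 × 416.7 = 312 kN.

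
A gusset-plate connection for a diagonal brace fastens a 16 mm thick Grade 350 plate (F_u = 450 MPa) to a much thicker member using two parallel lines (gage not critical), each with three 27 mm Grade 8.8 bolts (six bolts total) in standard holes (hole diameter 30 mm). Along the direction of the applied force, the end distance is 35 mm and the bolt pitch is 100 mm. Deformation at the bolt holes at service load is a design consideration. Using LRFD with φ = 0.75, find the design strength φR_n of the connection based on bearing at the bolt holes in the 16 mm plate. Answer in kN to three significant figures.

Per bolt r_n = 1.2 l_c t F_u ≤ 2.4 d t F_u; upper limit = 2.4 × 27 × 16 × 450 / 1000 = 466.6 kN.
Edge bolt: l_c = 35 − 30/2 = 20 mm → 1.2 × 20 × 16 × 450 / 1000 = 172.8 → r_n = 172.8 kN.
Interior bolts: l_c = 100 − 30 = 70 mm → 1.2 × 70 × 16 × 450 / 1000 = 604.8 → r_n = 466.6 kN.
R_n = 2 × 172.8 + 4 × 466.6 = 2212 kN.
Design strength φR_n = 0.75 × 2212 = 1660 kN.

1660 kN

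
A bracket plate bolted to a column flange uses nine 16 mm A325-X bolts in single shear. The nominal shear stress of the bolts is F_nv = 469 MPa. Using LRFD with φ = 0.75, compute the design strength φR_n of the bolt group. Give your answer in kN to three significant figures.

637 kN

A_b = π × 16² / 4 = 201.1 mm².
R_n = F_nv · A_b · n · n_s = 469 × 201.1 × 9 × 1 / 1000 = 848.7 kN.
Design strength φR_n = 0.75 × 848.7 = 637 kN.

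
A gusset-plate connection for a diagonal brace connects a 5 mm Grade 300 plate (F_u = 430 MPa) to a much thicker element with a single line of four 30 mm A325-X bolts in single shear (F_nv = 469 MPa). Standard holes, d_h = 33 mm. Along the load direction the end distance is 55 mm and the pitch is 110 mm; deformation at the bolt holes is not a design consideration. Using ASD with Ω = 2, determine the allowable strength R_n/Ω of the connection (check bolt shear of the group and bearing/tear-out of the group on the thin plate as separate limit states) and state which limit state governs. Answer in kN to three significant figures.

352 kN (bearing governs)

Bolt shear: A_b = π·30²/4 = 706.9 mm²; R_n = 469 × 706.9 × 4 × 1 / 1000 = 1326 kN → 1326 / 2 = 663 kN.
Bearing (1.5 l_c t F_u ≤ 3.0 d t F_u): upper limit = 3.0·30·5·430 / 1000 = 193.5 kN.
  Edge l_c = 55 − 33/2 = 38.5 → r_n = 124.2 kN; interior l_c = 110 − 33 = 77 → r_n = 193.5 kN.
  R_n,bearing = 1·124.2 + 3·193.5 = 704.7 kN → 704.7 / 2 = 352 kN.
Bearing governs: 352 kN.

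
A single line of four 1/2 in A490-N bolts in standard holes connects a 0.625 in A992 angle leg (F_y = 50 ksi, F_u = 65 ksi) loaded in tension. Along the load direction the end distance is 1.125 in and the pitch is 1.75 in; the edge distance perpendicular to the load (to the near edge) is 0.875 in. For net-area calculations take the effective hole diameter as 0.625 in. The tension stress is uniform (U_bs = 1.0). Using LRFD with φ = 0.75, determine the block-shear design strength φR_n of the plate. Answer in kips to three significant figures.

93.7 kips

Shear plane L_v = 1.125 + 3·1.75 = 6.375 in; A_gv = 6.375 × 0.625 = 3.984 in².
A_nv = (6.375 − 3.5·0.625) × 0.625 = 2.617 in².
A_nt = (0.875 − 0.5·0.625) × 0.625 = 0.3516 in².
0.6 F_u A_nv = 102.1 kips; 0.6 F_y A_gv = 119.5 kips → shear rupture governs the shear term.
R_n = 102.1 + 1.0 × 65 × 0.3516 = 124.9 kips.
Design strength φR_n = 0.75 × 124.9 = 93.7 kips.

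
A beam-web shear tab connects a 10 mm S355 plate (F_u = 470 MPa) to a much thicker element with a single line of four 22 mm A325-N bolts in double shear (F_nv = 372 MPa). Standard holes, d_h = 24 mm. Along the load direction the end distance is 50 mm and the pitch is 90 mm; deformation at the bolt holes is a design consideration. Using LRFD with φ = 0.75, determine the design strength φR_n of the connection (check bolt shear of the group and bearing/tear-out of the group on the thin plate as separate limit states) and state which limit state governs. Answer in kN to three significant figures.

Bolt shear: A_b = π·22²/4 = 380.1 mm²; R_n = 372 × 380.1 × 4 × 2 / 1000 = 1131 kN → 0.75 × 1131 = 848 kN.
Bearing (1.2 l_c t F_u ≤ 2.4 d t F_u): upper limit = 2.4·22·10·470 / 1000 = 248.2 kN.
  Edge l_c = 50 − 24/2 = 38 → r_n = 214.3 kN; interior l_c = 90 − 24 = 66 → r_n = 248.2 kN.
  R_n,bearing = 1·214.3 + 3·248.2 = 958.8 kN → 0.75 × 958.8 = 719 kN.
Bearing governs: 719 kN.

719 kN (bearing governs)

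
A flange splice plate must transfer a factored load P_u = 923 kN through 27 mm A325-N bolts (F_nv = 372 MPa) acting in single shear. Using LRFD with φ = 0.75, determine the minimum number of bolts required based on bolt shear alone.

A_b = π·27²/4 = 572.6 mm².
Per-bolt design strength φR_n = 0.75 × 372 × 572.6 × 1 / 1000 = 159.7 kN.
n ≥ 923 / 159.7 = 5.778 → use 6 bolts.

6 bolts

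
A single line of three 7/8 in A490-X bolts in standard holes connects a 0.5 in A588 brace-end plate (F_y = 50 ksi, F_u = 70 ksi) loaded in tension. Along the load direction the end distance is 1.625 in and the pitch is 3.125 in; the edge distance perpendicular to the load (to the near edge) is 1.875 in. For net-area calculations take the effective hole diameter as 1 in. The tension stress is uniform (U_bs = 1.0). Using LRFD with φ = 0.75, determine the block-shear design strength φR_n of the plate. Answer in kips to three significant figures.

Shear plane L_v = 1.625 + 2·3.125 = 7.875 in; A_gv = 7.875 × 0.5 = 3.938 in².
A_nv = (7.875 − 2.5·1) × 0.5 = 2.688 in².
A_nt = (1.875 − 0.5·1) × 0.5 = 0.6875 in².
0.6 F_u A_nv = 112.9 kips; 0.6 F_y A_gv = 118.1 kips → shear rupture governs the shear term.
R_n = 112.9 + 1.0 × 70 × 0.6875 = 161 kips.
Design strength φR_n = 0.75 × 161 = 121 kips.

121 kips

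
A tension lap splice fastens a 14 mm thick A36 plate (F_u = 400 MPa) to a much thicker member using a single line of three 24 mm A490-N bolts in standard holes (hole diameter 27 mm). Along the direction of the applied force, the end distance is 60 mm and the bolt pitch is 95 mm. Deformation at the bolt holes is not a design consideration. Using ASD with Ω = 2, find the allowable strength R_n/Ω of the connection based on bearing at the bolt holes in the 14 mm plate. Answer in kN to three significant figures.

598 kN

Per bolt r_n = 1.5 l_c t F_u ≤ 3.0 d t F_u; upper limit = 3.0 × 24 × 14 × 400 / 1000 = 403.2 kN.
Edge bolt: l_c = 60 − 27/2 = 46.5 mm → 1.5 × 46.5 × 14 × 400 / 1000 = 390.6 → r_n = 390.6 kN.
Interior bolts: l_c = 95 − 27 = 68 mm → 1.5 × 68 × 14 × 400 / 1000 = 571.2 → r_n = 403.2 kN.
R_n = 1 × 390.6 + 2 × 403.2 = 1197 kN.
Allowable strength R_n/Ω = 1197 / 2 = 598 kN.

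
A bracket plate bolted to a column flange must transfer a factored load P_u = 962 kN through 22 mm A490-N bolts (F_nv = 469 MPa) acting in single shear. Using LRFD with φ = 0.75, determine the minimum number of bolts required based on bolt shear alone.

8 bolts

A_b = π·22²/4 = 380.1 mm².
Per-bolt design strength φR_n = 0.75 × 469 × 380.1 × 1 / 1000 = 133.7 kN.
n ≥ 962 / 133.7 = 7.195 → use 8 bolts.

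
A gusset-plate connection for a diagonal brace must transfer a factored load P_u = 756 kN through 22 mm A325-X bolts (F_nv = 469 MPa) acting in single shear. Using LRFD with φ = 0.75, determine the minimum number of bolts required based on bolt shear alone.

A_b = π·22²/4 = 380.1 mm².
Per-bolt design strength φR_n = 0.75 × 469 × 380.1 × 1 / 1000 = 133.7 kN.
n ≥ 756 / 133.7 = 5.654 → use 6 bolts.

6 bolts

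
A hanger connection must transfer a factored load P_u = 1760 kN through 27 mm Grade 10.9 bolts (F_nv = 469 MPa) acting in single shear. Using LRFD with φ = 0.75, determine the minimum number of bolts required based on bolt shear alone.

A_b = π·27²/4 = 572.6 mm².
Per-bolt design strength φR_n = 0.75 × 469 × 572.6 × 1 / 1000 = 201.4 kN.
n ≥ 1760 / 201.4 = 8.739 → use 9 bolts.

9 bolts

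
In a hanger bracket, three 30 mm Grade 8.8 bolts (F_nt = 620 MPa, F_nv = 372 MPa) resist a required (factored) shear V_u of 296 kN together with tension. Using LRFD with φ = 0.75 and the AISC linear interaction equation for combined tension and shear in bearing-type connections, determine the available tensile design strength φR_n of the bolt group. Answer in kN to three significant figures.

789 kN

A_b = π·30²/4 = 706.9 mm²; f_rv = 296 × 1000 / (3 × 706.9) = 139.6 MPa.
F'_nt = 1.3 F_nt − (F_nt / φF_nv) f_rv = 1.3·620 − (620/(0.75·372))·139.6 = 495.8 MPa, capped at F_nt → F'_nt = 495.8 MPa.
R_n = F'_nt · A_b · n = 495.8 × 706.9 × 3 / 1000 = 1051 kN.
Design strength φR_n = 0.75 × 1051 = 789 kN.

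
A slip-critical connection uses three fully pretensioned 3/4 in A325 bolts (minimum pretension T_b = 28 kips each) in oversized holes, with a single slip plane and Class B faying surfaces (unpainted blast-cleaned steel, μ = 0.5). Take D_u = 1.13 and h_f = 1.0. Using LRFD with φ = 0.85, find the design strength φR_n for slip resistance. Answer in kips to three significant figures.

40.3 kips

R_n = μ · D_u · h_f · T_b · n_s · n_b = 0.5 × 1.13 × 1.0 × 28 × 1 × 3 = 47.46 kips.
Design strength φR_n = 0.85 × 47.46 = 40.3 kips.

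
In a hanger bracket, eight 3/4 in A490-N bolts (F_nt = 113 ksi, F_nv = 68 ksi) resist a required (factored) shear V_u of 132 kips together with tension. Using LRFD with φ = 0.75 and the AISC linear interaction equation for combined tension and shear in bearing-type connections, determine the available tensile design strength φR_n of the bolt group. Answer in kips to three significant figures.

170 kips

A_b = π·0.75²/4 = 0.4418 in²; f_rv = 132 / (8 × 0.4418) = 37.35 ksi.
F'_nt = 1.3 F_nt − (F_nt / φF_nv) f_rv = 1.3·113 − (113/(0.75·68))·37.35 = 64.15 ksi, capped at F_nt → F'_nt = 64.15 ksi.
R_n = F'_nt · A_b · n = 64.15 × 0.4418 × 8 = 226.7 kips.
Design strength φR_n = 0.75 × 226.7 = 170 kips.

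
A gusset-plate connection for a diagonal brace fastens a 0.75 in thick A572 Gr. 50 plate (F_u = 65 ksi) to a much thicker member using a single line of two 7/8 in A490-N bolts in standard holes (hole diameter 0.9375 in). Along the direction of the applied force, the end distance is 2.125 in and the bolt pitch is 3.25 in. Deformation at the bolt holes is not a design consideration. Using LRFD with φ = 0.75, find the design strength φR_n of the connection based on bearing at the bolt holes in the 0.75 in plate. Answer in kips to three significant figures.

187 kips

Per bolt r_n = 1.5 l_c t F_u ≤ 3.0 d t F_u; upper limit = 3.0 × 0.875 × 0.75 × 65 = 128 kips.
Edge bolt: l_c = 2.125 − 0.9375/2 = 1.656 in → 1.5 × 1.656 × 0.75 × 65 = 121.1 → r_n = 121.1 kips.
Interior bolts: l_c = 3.25 − 0.9375 = 2.312 in → 1.5 × 2.312 × 0.75 × 65 = 169.1 → r_n = 128 kips.
R_n = 1 × 121.1 + 1 × 128 = 249.1 kips.
Design strength φR_n = 0.75 × 249.1 = 187 kips.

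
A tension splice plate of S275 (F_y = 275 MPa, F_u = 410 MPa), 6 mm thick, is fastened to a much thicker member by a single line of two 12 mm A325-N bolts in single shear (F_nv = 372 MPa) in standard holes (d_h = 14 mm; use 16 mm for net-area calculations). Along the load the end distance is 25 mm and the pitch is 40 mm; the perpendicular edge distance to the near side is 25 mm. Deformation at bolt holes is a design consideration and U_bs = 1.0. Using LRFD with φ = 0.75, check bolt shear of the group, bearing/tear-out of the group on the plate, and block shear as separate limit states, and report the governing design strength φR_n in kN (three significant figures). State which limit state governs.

63.1 kN (bolt shear governs)

Bolt shear: A_b = π·12²/4 = 113.1 mm²; R_n = 372 × 113.1 × 2 × 1 / 1000 = 84.14 kN → 0.75 × 84.14 = 63.1 kN.
Bearing: edge l_c = 18, r_n = 53.14 kN; interior l_c = 26, r_n = 70.85 kN; R_n = 53.14 + 1·70.85 = 124 kN → 93 kN.
Block shear: A_gv = 390, A_nv = 246, A_nt = 102 mm²; R_n = min(0.6F_uA_nv, 0.6F_yA_gv) + U_bs·F_u·A_nt = 102.3 kN → 76.8 kN.
Bolt shear governs: 63.1 kN.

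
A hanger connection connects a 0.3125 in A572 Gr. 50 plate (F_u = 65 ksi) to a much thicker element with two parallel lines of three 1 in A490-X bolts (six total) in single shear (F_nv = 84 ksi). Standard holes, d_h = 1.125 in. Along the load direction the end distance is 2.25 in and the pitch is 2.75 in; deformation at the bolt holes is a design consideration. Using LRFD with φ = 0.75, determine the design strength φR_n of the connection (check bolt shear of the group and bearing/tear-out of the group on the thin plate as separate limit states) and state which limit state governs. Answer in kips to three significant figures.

Bolt shear: A_b = π·1²/4 = 0.7854 in²; R_n = 84 × 0.7854 × 6 × 1 = 395.8 kips → 0.75 × 395.8 = 297 kips.
Bearing (1.2 l_c t F_u ≤ 2.4 d t F_u): upper limit = 2.4·1·0.3125·65 = 48.75 kips.
  Edge l_c = 2.25 − 1.125/2 = 1.688 → r_n = 41.13 kips; interior l_c = 2.75 − 1.125 = 1.625 → r_n = 39.61 kips.
  R_n,bearing = 2·41.13 + 4·39.61 = 240.7 kips → 0.75 × 240.7 = 181 kips.
Bearing governs: 181 kips.

181 kips (bearing governs)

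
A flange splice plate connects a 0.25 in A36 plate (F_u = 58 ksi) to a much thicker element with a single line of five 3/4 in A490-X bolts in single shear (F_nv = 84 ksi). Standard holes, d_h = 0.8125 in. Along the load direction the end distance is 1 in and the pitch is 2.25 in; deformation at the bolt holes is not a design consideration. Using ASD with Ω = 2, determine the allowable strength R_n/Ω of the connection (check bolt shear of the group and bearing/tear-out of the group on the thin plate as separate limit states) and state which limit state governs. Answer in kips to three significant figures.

69 kips (bearing governs)

Bolt shear: A_b = π·0.75²/4 = 0.4418 in²; R_n = 84 × 0.4418 × 5 × 1 = 185.6 kips → 185.6 / 2 = 92.8 kips.
Bearing (1.5 l_c t F_u ≤ 3.0 d t F_u): upper limit = 3.0·0.75·0.25·58 = 32.62 kips.
  Edge l_c = 1 − 0.8125/2 = 0.5938 → r_n = 12.91 kips; interior l_c = 2.25 − 0.8125 = 1.438 → r_n = 31.27 kips.
  R_n,bearing = 1·12.91 + 4·31.27 = 138 kips → 138 / 2 = 69 kips.
Bearing governs: 69 kips.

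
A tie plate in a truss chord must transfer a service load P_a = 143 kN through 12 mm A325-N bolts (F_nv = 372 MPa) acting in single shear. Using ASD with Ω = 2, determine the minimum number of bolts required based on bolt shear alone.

A_b = π·12²/4 = 113.1 mm².
Per-bolt allowable strength R_n/Ω = 372 × 113.1 × 1 / 1000 / 2 = 21.04 kN.
n ≥ 143 / 21.04 = 6.798 → use 7 bolts.

7 bolts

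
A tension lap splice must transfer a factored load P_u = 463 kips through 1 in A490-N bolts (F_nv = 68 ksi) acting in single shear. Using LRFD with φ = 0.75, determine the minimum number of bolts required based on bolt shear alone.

12 bolts

A_b = π·1²/4 = 0.7854 in².
Per-bolt design strength φR_n = 0.75 × 68 × 0.7854 × 1 = 40.06 kips.
n ≥ 463 / 40.06 = 11.56 → use 12 bolts.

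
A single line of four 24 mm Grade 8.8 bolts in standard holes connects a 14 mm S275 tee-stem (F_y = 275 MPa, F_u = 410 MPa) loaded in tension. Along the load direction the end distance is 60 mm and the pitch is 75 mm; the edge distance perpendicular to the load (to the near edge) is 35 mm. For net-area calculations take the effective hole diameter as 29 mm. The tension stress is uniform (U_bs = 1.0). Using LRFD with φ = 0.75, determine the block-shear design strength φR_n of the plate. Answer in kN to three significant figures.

Shear plane L_v = 60 + 3·75 = 285 mm; A_gv = 285 × 14 = 3990 mm².
A_nv = (285 − 3.5·29) × 14 = 2569 mm².
A_nt = (35 − 0.5·29) × 14 = 287 mm².
0.6 F_u A_nv = 632 kN; 0.6 F_y A_gv = 658.4 kN → shear rupture governs the shear term.
R_n = 632 + 1.0 × 410 × 287 / 1000 = 749.6 kN.
Design strength φR_n = 0.75 × 749.6 = 562 kN.

562 kN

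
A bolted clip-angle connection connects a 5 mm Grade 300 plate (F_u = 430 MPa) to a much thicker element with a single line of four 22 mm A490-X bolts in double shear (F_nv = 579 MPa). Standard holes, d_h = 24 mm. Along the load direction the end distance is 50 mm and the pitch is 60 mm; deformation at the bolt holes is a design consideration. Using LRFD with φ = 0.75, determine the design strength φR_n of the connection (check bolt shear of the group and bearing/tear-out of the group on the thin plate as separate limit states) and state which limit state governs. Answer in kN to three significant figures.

283 kN (bearing governs)

Bolt shear: A_b = π·22²/4 = 380.1 mm²; R_n = 579 × 380.1 × 4 × 2 / 1000 = 1761 kN → 0.75 × 1761 = 1320 kN.
Bearing (1.2 l_c t F_u ≤ 2.4 d t F_u): upper limit = 2.4·22·5·430 / 1000 = 113.5 kN.
  Edge l_c = 50 − 24/2 = 38 → r_n = 98.04 kN; interior l_c = 60 − 24 = 36 → r_n = 92.88 kN.
  R_n,bearing = 1·98.04 + 3·92.88 = 376.7 kN → 0.75 × 376.7 = 283 kN.
Bearing governs: 283 kN.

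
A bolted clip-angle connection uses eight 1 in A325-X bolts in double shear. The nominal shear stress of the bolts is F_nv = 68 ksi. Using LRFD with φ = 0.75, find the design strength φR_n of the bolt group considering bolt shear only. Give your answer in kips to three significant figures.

A_b = π × 1² / 4 = 0.7854 in².
R_n = F_nv · A_b · n · n_s = 68 × 0.7854 × 8 × 2 = 854.5 kips.
Design strength φR_n = 0.75 × 854.5 = 641 kips.

641 kips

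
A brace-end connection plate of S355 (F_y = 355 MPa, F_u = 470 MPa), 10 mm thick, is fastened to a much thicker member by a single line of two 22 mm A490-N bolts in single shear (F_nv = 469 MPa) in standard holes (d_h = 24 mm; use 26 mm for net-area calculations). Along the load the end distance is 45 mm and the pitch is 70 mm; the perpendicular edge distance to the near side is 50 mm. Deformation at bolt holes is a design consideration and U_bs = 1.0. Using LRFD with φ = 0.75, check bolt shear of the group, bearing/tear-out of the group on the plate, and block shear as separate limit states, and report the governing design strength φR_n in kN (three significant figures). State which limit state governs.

Bolt shear: A_b = π·22²/4 = 380.1 mm²; R_n = 469 × 380.1 × 2 × 1 / 1000 = 356.6 kN → 0.75 × 356.6 = 267 kN.
Bearing: edge l_c = 33, r_n = 186.1 kN; interior l_c = 46, r_n = 248.2 kN; R_n = 186.1 + 1·248.2 = 434.3 kN → 326 kN.
Block shear: A_gv = 1150, A_nv = 760, A_nt = 370 mm²; R_n = min(0.6F_uA_nv, 0.6F_yA_gv) + U_bs·F_u·A_nt = 388.2 kN → 291 kN.
Bolt shear governs: 267 kN.

267 kN (bolt shear governs)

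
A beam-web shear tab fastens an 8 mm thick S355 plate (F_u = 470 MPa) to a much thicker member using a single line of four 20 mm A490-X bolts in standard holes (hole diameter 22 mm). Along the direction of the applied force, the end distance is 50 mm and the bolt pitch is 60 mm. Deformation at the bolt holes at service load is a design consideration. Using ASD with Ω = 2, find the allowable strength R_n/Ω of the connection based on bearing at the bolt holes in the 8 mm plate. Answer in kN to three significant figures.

345 kN

Per bolt r_n = 1.2 l_c t F_u ≤ 2.4 d t F_u; upper limit = 2.4 × 20 × 8 × 470 / 1000 = 180.5 kN.
Edge bolt: l_c = 50 − 22/2 = 39 mm → 1.2 × 39 × 8 × 470 / 1000 = 176 → r_n = 176 kN.
Interior bolts: l_c = 60 − 22 = 38 mm → 1.2 × 38 × 8 × 470 / 1000 = 171.5 → r_n = 171.5 kN.
R_n = 1 × 176 + 3 × 171.5 = 690.3 kN.
Allowable strength R_n/Ω = 690.3 / 2 = 345 kN.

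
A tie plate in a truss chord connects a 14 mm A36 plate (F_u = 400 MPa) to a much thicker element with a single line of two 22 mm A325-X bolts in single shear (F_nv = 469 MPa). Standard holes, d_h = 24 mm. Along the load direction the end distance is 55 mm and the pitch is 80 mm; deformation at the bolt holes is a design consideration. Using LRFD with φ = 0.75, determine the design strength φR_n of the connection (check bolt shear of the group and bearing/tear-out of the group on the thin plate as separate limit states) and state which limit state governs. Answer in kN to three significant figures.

Bolt shear: A_b = π·22²/4 = 380.1 mm²; R_n = 469 × 380.1 × 2 × 1 / 1000 = 356.6 kN → 0.75 × 356.6 = 267 kN.
Bearing (1.2 l_c t F_u ≤ 2.4 d t F_u): upper limit = 2.4·22·14·400 / 1000 = 295.7 kN.
  Edge l_c = 55 − 24/2 = 43 → r_n = 289 kN; interior l_c = 80 − 24 = 56 → r_n = 295.7 kN.
  R_n,bearing = 1·289 + 1·295.7 = 584.6 kN → 0.75 × 584.6 = 438 kN.
Bolt shear governs: 267 kN.

267 kN (bolt shear governs)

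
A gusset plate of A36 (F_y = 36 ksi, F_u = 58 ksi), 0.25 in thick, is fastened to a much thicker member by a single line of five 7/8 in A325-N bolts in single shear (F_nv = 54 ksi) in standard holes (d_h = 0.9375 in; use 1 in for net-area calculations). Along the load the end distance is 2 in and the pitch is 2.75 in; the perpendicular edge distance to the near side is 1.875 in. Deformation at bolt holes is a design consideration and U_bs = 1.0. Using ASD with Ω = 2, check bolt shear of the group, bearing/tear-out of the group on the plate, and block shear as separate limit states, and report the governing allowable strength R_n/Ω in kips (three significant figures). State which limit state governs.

45.1 kips (block shear governs)

Bolt shear: A_b = π·0.875²/4 = 0.6013 in²; R_n = 54 × 0.6013 × 5 × 1 = 162.4 kips → 162.4 / 2 = 81.2 kips.
Bearing: edge l_c = 1.531, r_n = 26.64 kips; interior l_c = 1.812, r_n = 30.45 kips; R_n = 26.64 + 4·30.45 = 148.4 kips → 74.2 kips.
Block shear: A_gv = 3.25, A_nv = 2.125, A_nt = 0.3438 in²; R_n = min(0.6F_uA_nv, 0.6F_yA_gv) + U_bs·F_u·A_nt = 90.14 kips → 45.1 kips.
Block shear governs: 45.1 kips.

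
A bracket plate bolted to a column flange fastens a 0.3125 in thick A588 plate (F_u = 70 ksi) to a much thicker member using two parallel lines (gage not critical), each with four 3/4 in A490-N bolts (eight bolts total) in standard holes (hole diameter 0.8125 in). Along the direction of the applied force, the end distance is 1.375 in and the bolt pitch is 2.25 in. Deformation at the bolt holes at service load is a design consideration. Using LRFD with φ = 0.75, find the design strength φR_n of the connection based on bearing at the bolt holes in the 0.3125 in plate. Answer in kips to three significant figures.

208 kips

Per bolt r_n = 1.2 l_c t F_u ≤ 2.4 d t F_u; upper limit = 2.4 × 0.75 × 0.3125 × 70 = 39.38 kips.
Edge bolt: l_c = 1.375 − 0.8125/2 = 0.9688 in → 1.2 × 0.9688 × 0.3125 × 70 = 25.43 → r_n = 25.43 kips.
Interior bolts: l_c = 2.25 − 0.8125 = 1.438 in → 1.2 × 1.438 × 0.3125 × 70 = 37.73 → r_n = 37.73 kips.
R_n = 2 × 25.43 + 6 × 37.73 = 277.3 kips.
Design strength φR_n = 0.75 × 277.3 = 208 kips.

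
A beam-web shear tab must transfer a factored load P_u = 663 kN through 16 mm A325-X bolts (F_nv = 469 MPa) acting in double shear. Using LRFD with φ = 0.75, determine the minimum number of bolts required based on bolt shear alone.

5 bolts

A_b = π·16²/4 = 201.1 mm².
Per-bolt design strength φR_n = 0.75 × 469 × 201.1 × 2 / 1000 = 141.4 kN.
n ≥ 663 / 141.4 = 4.687 → use 5 bolts.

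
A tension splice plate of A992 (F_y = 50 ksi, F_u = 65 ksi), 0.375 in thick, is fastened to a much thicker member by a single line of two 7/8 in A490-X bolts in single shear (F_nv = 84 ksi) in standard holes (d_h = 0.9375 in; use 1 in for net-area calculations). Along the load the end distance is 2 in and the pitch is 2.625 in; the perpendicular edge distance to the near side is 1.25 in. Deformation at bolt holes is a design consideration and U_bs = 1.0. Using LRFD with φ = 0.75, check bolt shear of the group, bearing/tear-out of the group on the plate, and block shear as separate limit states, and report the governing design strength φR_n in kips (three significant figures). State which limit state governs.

48 kips (block shear governs)

Bolt shear: A_b = π·0.875²/4 = 0.6013 in²; R_n = 84 × 0.6013 × 2 × 1 = 101 kips → 0.75 × 101 = 75.8 kips.
Bearing: edge l_c = 1.531, r_n = 44.79 kips; interior l_c = 1.688, r_n = 49.36 kips; R_n = 44.79 + 1·49.36 = 94.15 kips → 70.6 kips.
Block shear: A_gv = 1.734, A_nv = 1.172, A_nt = 0.2812 in²; R_n = min(0.6F_uA_nv, 0.6F_yA_gv) + U_bs·F_u·A_nt = 63.98 kips → 48 kips.
Block shear governs: 48 kips.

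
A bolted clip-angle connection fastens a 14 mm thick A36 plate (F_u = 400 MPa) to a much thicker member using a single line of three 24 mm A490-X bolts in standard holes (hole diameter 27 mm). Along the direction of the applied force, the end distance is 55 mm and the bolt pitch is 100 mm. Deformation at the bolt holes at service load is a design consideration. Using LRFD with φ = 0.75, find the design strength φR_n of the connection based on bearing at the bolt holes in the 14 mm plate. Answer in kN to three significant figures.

Per bolt r_n = 1.2 l_c t F_u ≤ 2.4 d t F_u; upper limit = 2.4 × 24 × 14 × 400 / 1000 = 322.6 kN.
Edge bolt: l_c = 55 − 27/2 = 41.5 mm → 1.2 × 41.5 × 14 × 400 / 1000 = 278.9 → r_n = 278.9 kN.
Interior bolts: l_c = 100 − 27 = 73 mm → 1.2 × 73 × 14 × 400 / 1000 = 490.6 → r_n = 322.6 kN.
R_n = 1 × 278.9 + 2 × 322.6 = 924 kN.
Design strength φR_n = 0.75 × 924 = 693 kN.

693 kN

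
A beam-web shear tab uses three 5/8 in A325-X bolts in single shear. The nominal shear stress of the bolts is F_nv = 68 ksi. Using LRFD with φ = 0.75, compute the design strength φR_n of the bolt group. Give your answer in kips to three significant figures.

A_b = π × 0.625² / 4 = 0.3068 in².
R_n = F_nv · A_b · n · n_s = 68 × 0.3068 × 3 × 1 = 62.59 kips.
Design strength φR_n = 0.75 × 62.59 = 46.9 kips.

46.9 kips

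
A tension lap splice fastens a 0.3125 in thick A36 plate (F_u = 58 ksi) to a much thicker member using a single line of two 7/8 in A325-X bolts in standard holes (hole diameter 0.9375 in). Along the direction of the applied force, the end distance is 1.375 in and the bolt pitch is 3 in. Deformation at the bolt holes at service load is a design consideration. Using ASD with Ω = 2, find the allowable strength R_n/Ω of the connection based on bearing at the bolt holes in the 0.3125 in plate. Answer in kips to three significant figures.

Per bolt r_n = 1.2 l_c t F_u ≤ 2.4 d t F_u; upper limit = 2.4 × 0.875 × 0.3125 × 58 = 38.06 kips.
Edge bolt: l_c = 1.375 − 0.9375/2 = 0.9062 in → 1.2 × 0.9062 × 0.3125 × 58 = 19.71 → r_n = 19.71 kips.
Interior bolts: l_c = 3 − 0.9375 = 2.062 in → 1.2 × 2.062 × 0.3125 × 58 = 44.86 → r_n = 38.06 kips.
R_n = 1 × 19.71 + 1 × 38.06 = 57.77 kips.
Allowable strength R_n/Ω = 57.77 / 2 = 28.9 kips.

28.9 kips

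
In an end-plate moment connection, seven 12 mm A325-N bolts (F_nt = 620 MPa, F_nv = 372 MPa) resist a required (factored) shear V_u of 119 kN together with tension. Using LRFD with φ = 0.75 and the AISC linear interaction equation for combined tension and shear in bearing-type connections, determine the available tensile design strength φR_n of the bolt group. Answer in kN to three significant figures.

280 kN

A_b = π·12²/4 = 113.1 mm²; f_rv = 119 × 1000 / (7 × 113.1) = 150.3 MPa.
F'_nt = 1.3 F_nt − (F_nt / φF_nv) f_rv = 1.3·620 − (620/(0.75·372))·150.3 = 472 MPa, capped at F_nt → F'_nt = 472 MPa.
R_n = F'_nt · A_b · n = 472 × 113.1 × 7 / 1000 = 373.7 kN.
Design strength φR_n = 0.75 × 373.7 = 280 kN.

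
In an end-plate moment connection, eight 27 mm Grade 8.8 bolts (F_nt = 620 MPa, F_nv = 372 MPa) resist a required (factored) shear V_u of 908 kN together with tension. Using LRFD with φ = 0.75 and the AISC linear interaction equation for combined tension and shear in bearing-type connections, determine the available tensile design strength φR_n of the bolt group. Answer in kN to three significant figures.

1260 kN

A_b = π·27²/4 = 572.6 mm²; f_rv = 908 × 1000 / (8 × 572.6) = 198.2 MPa.
F'_nt = 1.3 F_nt − (F_nt / φF_nv) f_rv = 1.3·620 − (620/(0.75·372))·198.2 = 365.5 MPa, capped at F_nt → F'_nt = 365.5 MPa.
R_n = F'_nt · A_b · n = 365.5 × 572.6 × 8 / 1000 = 1674 kN.
Design strength φR_n = 0.75 × 1674 = 1260 kN.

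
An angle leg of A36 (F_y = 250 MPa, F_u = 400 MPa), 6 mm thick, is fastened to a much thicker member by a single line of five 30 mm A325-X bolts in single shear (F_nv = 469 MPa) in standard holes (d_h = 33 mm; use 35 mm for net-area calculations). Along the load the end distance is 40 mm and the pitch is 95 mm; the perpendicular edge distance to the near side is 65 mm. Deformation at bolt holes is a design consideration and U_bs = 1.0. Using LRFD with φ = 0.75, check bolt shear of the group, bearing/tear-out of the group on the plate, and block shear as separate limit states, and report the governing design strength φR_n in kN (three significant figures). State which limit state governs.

369 kN (block shear governs)

Bolt shear: A_b = π·30²/4 = 706.9 mm²; R_n = 469 × 706.9 × 5 × 1 / 1000 = 1658 kN → 0.75 × 1658 = 1240 kN.
Bearing: edge l_c = 23.5, r_n = 67.68 kN; interior l_c = 62, r_n = 172.8 kN; R_n = 67.68 + 4·172.8 = 758.9 kN → 569 kN.
Block shear: A_gv = 2520, A_nv = 1575, A_nt = 285 mm²; R_n = min(0.6F_uA_nv, 0.6F_yA_gv) + U_bs·F_u·A_nt = 492 kN → 369 kN.
Block shear governs: 369 kN.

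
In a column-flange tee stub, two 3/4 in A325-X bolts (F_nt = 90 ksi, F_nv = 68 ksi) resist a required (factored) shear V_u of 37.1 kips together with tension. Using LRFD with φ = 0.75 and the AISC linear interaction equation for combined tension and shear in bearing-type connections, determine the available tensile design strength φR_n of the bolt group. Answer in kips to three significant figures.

A_b = π·0.75²/4 = 0.4418 in²; f_rv = 37.1 / (2 × 0.4418) = 41.99 ksi.
F'_nt = 1.3 F_nt − (F_nt / φF_nv) f_rv = 1.3·90 − (90/(0.75·68))·41.99 = 42.9 ksi, capped at F_nt → F'_nt = 42.9 ksi.
R_n = F'_nt · A_b · n = 42.9 × 0.4418 × 2 = 37.91 kips.
Design strength φR_n = 0.75 × 37.91 = 28.4 kips.

28.4 kips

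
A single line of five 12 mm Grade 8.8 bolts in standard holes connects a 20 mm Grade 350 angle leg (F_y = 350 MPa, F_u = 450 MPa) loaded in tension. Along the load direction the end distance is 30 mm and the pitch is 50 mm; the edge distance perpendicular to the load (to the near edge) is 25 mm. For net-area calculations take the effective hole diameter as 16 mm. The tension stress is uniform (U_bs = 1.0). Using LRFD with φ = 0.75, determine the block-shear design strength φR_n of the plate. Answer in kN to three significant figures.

Shear plane L_v = 30 + 4·50 = 230 mm; A_gv = 230 × 20 = 4600 mm².
A_nv = (230 − 4.5·16) × 20 = 3160 mm².
A_nt = (25 − 0.5·16) × 20 = 340 mm².
0.6 F_u A_nv = 853.2 kN; 0.6 F_y A_gv = 966 kN → shear rupture governs the shear term.
R_n = 853.2 + 1.0 × 450 × 340 / 1000 = 1006 kN.
Design strength φR_n = 0.75 × 1006 = 755 kN.

755 kN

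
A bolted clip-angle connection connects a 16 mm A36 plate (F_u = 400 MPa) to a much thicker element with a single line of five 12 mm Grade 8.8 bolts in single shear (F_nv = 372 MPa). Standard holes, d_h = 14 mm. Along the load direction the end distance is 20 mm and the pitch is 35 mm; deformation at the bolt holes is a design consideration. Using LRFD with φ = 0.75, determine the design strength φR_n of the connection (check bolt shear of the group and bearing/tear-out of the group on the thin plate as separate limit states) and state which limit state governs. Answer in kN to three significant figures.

Bolt shear: A_b = π·12²/4 = 113.1 mm²; R_n = 372 × 113.1 × 5 × 1 / 1000 = 210.4 kN → 0.75 × 210.4 = 158 kN.
Bearing (1.2 l_c t F_u ≤ 2.4 d t F_u): upper limit = 2.4·12·16·400 / 1000 = 184.3 kN.
  Edge l_c = 20 − 14/2 = 13 → r_n = 99.84 kN; interior l_c = 35 − 14 = 21 → r_n = 161.3 kN.
  R_n,bearing = 1·99.84 + 4·161.3 = 745 kN → 0.75 × 745 = 559 kN.
Bolt shear governs: 158 kN.

158 kN (bolt shear governs)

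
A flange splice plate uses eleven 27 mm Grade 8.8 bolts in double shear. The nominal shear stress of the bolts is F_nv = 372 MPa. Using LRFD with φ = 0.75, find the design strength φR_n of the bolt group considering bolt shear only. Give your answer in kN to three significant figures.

A_b = π × 27² / 4 = 572.6 mm².
R_n = F_nv · A_b · n · n_s = 372 × 572.6 × 11 × 2 / 1000 = 4686 kN.
Design strength φR_n = 0.75 × 4686 = 3510 kN.

3510 kN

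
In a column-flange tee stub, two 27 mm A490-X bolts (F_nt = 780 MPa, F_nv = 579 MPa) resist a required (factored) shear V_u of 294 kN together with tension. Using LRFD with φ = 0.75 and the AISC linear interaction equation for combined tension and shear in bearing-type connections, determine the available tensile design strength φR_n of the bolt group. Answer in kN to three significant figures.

A_b = π·27²/4 = 572.6 mm²; f_rv = 294 × 1000 / (2 × 572.6) = 256.7 MPa.
F'_nt = 1.3 F_nt − (F_nt / φF_nv) f_rv = 1.3·780 − (780/(0.75·579))·256.7 = 552.8 MPa, capped at F_nt → F'_nt = 552.8 MPa.
R_n = F'_nt · A_b · n = 552.8 × 572.6 × 2 / 1000 = 633.1 kN.
Design strength φR_n = 0.75 × 633.1 = 475 kN.

475 kN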